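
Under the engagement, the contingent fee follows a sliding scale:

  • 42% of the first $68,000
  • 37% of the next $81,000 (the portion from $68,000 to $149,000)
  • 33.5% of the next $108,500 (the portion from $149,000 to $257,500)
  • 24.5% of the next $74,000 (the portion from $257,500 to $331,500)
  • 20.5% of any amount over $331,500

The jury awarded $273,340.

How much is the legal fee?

First $68,000 at 42% = $28,560.00
Next $81,000 at 37% = $29,970.00
Next $108,500 at 33.5% = $36,347.50
Remaining $15,840 at 24.5% = $3,880.80
Fee: $28,560.00 + $29,970.00 + $36,347.50 + $3,880.80 = $98,758.30

$98,758.30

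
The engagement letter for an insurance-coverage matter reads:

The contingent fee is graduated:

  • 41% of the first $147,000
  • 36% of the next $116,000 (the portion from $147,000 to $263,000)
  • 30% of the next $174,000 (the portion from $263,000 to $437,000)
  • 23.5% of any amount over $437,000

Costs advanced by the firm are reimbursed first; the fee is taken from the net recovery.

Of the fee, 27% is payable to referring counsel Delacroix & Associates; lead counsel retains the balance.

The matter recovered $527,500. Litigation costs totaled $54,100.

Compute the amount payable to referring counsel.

$43,951.68

Fee base (net of costs): $527,500 − $54,100 = $473,400
First $147,000 at 41% = $60,270.00
Next $116,000 at 36% = $41,760.00
Next $174,000 at 30% = $52,200.00
Remaining $36,400 at 23.5% = $8,554.00
Fee: $60,270.00 + $41,760.00 + $52,200.00 + $8,554.00 = $162,784.00
Referral share: 27% of $162,784.00 = $43,951.68; lead counsel retains $162,784.00 − $43,951.68 = $118,832.32.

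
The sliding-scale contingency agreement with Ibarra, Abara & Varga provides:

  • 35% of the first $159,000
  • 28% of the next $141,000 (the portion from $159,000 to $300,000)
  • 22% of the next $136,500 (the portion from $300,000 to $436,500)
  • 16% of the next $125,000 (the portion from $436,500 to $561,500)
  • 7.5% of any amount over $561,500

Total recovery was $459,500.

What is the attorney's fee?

$128,840.00

First $159,000 at 35% = $55,650.00
Next $141,000 at 28% = $39,480.00
Next $136,500 at 22% = $30,030.00
Remaining $23,000 at 16% = $3,680.00
Fee: $55,650.00 + $39,480.00 + $30,030.00 + $3,680.00 = $128,840.00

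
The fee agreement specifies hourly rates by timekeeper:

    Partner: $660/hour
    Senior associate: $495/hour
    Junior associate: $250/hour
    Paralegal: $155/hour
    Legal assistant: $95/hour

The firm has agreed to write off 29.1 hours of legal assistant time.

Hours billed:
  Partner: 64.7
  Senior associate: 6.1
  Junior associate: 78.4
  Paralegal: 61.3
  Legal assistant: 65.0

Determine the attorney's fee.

$78,233.50

Partner: 64.7 × $660 = $42,702.00
Senior associate: 6.1 × $495 = $3,019.50
Junior associate: 78.4 × $250 = $19,600.00
Paralegal: 61.3 × $155 = $9,501.50
Legal assistant: 65.0 × $95 = $6,175.00
Subtotal: $80,998.00
Write-off: 29.1 × $95 = $2,764.50
Total: $80,998.00 − $2,764.50 = $78,233.50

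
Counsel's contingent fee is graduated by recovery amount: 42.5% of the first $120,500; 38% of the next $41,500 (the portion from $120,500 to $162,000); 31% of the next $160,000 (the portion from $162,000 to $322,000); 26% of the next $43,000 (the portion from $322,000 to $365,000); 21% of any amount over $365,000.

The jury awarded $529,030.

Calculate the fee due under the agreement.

First $120,500 at 42.5% = $51,212.50
Next $41,500 at 38% = $15,770.00
Next $160,000 at 31% = $49,600.00
Next $43,000 at 26% = $11,180.00
Remaining $164,030 at 21% = $34,446.30
Fee: $51,212.50 + $15,770.00 + $49,600.00 + $11,180.00 + $34,446.30 = $162,208.80

$162,208.80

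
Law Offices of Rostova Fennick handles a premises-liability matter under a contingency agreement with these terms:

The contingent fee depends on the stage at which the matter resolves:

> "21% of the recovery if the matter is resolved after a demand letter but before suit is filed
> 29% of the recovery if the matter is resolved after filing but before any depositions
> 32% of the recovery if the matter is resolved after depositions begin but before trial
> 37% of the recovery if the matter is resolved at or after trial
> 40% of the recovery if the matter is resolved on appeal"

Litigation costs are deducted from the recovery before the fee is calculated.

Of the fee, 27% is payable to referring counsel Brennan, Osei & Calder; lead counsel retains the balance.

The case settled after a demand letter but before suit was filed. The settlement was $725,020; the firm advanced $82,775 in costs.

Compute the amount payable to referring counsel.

$36,415.29

Fee base (net of costs): $725,020 − $82,775 = $642,245
The matter settled after a demand letter but before suit was filed, so the 21% rate applies.
$642,245 × 21% = $134,871.45
Referral share: 27% of $134,871.45 = $36,415.29; lead counsel retains $134,871.45 − $36,415.29 = $98,456.16.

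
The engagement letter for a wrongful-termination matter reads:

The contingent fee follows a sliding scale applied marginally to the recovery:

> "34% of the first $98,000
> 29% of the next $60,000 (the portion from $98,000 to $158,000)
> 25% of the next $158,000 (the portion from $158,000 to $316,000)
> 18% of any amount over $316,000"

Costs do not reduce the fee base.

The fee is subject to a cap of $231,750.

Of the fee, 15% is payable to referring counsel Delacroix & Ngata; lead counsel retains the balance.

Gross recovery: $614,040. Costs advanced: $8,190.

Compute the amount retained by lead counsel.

$122,287.12

Fee base is the gross recovery, $614,040; costs are reimbursed separately.
First $98,000 at 34% = $33,320.00
Next $60,000 at 29% = $17,400.00
Next $158,000 at 25% = $39,500.00
Remaining $298,040 at 18% = $53,647.20
Fee: $33,320.00 + $17,400.00 + $39,500.00 + $53,647.20 = $143,867.20
$143,867.20 is under the $231,750 cap.
Referral share: 15% of $143,867.20 = $21,580.08; lead counsel retains $143,867.20 − $21,580.08 = $122,287.12.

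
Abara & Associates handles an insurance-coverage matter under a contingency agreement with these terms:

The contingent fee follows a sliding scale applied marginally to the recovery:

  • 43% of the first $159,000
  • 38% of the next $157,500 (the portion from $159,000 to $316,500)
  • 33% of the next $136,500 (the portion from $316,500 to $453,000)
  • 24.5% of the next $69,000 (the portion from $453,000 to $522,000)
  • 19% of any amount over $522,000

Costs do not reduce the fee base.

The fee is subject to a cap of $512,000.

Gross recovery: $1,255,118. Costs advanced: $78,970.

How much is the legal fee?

$329,462.42

Fee base is the gross recovery, $1,255,118; costs are reimbursed separately.
First $159,000 at 43% = $68,370.00
Next $157,500 at 38% = $59,850.00
Next $136,500 at 33% = $45,045.00
Next $69,000 at 24.5% = $16,905.00
Remaining $733,118 at 19% = $139,292.42
Fee: $68,370.00 + $59,850.00 + $45,045.00 + $16,905.00 + $139,292.42 = $329,462.42
$329,462.42 is under the $512,000 cap.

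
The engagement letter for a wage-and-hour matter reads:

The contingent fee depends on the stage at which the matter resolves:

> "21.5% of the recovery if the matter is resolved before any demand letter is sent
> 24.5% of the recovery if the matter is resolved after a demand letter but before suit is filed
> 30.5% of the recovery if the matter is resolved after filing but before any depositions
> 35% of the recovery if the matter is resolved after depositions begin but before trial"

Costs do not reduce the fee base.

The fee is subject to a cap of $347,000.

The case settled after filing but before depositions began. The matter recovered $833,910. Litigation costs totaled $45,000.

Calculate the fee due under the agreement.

Fee base is the gross recovery, $833,910; costs are reimbursed separately.
The matter settled after filing but before depositions began, so the 30.5% rate applies.
$833,910 × 30.5% = $254,342.55
$254,342.55 is under the $347,000 cap.

$254,342.55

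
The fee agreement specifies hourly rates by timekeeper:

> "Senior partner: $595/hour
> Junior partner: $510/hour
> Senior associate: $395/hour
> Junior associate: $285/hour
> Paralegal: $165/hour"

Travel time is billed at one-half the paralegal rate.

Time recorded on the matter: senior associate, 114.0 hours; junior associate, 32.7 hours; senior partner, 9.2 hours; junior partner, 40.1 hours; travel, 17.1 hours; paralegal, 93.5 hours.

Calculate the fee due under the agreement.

Senior partner: 9.2 × $595 = $5,474.00
Junior partner: 40.1 × $510 = $20,451.00
Senior associate: 114.0 × $395 = $45,030.00
Junior associate: 32.7 × $285 = $9,319.50
Paralegal: 93.5 × $165 = $15,427.50
Subtotal: $5,474.00 + $20,451.00 + $45,030.00 + $9,319.50 + $15,427.50 = $95,702.00
Travel: 17.1 × ($165 ÷ 2) = 17.1 × $82.50 = $1,410.75
Total: $95,702.00 + $1,410.75 = $97,112.75

$97,112.75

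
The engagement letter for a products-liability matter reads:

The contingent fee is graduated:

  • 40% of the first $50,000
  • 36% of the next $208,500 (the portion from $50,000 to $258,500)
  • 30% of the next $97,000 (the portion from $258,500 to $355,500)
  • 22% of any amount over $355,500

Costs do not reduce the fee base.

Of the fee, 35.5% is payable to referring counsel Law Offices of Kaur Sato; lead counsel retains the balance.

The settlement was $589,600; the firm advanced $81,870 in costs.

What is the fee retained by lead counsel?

$113,301.99

Fee base is the gross recovery, $589,600; costs are reimbursed separately.
First $50,000 at 40% = $20,000.00
Next $208,500 at 36% = $75,060.00
Next $97,000 at 30% = $29,100.00
Remaining $234,100 at 22% = $51,502.00
Fee: $20,000.00 + $75,060.00 + $29,100.00 + $51,502.00 = $175,662.00
Referral share: 35.5% of $175,662.00 = $62,360.01; lead counsel retains $175,662.00 − $62,360.01 = $113,301.99.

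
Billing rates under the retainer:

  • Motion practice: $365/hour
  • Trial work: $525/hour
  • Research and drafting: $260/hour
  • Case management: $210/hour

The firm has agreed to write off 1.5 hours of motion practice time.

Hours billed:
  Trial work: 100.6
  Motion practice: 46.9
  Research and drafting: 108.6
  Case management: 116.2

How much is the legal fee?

Motion practice: 46.9 × $365 = $17,118.50
Trial work: 100.6 × $525 = $52,815.00
Research and drafting: 108.6 × $260 = $28,236.00
Case management: 116.2 × $210 = $24,402.00
Subtotal: $122,571.50
Write-off: 1.5 × $365 = $547.50
Total: $122,571.50 − $547.50 = $122,024.00

$122,024.00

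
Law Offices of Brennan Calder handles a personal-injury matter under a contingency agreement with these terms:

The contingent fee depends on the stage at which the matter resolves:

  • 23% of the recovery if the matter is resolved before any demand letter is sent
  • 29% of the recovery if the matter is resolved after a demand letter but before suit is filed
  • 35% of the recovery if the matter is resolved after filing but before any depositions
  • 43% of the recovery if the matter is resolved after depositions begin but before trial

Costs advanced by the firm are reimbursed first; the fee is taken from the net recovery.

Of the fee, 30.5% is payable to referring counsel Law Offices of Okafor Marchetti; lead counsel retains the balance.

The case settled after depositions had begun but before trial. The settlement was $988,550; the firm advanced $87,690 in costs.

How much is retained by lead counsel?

$269,222.01

Fee base (net of costs): $988,550 − $87,690 = $900,860
The matter settled after depositions had begun but before trial, so the 43% rate applies.
$900,860 × 43% = $387,369.80
Referral share: 30.5% of $387,369.80 = $118,147.79; lead counsel retains $387,369.80 − $118,147.79 = $269,222.01.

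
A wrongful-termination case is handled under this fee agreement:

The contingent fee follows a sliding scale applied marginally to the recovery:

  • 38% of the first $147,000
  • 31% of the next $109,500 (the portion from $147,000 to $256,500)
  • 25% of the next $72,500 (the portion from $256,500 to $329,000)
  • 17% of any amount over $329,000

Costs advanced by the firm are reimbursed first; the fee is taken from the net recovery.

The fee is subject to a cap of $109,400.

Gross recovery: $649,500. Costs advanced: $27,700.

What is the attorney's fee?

Fee base (net of costs): $649,500 − $27,700 = $621,800
First $147,000 at 38% = $55,860.00
Next $109,500 at 31% = $33,945.00
Next $72,500 at 25% = $18,125.00
Remaining $292,800 at 17% = $49,776.00
Fee: $55,860.00 + $33,945.00 + $18,125.00 + $49,776.00 = $157,706.00
$157,706.00 exceeds the $109,400 cap, so the fee is capped at $109,400.00.

$109,400.00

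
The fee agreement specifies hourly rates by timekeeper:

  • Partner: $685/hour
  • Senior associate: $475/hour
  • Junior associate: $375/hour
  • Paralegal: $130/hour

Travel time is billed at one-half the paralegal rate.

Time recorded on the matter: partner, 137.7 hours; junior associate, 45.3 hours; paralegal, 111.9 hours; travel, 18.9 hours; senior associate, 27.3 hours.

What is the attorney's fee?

$140,055.00

Partner: 137.7 × $685 = $94,324.50
Senior associate: 27.3 × $475 = $12,967.50
Junior associate: 45.3 × $375 = $16,987.50
Paralegal: 111.9 × $130 = $14,547.00
Subtotal: $94,324.50 + $12,967.50 + $16,987.50 + $14,547.00 = $138,826.50
Travel: 18.9 × ($130 ÷ 2) = 18.9 × $65.00 = $1,228.50
Total: $138,826.50 + $1,228.50 = $140,055.00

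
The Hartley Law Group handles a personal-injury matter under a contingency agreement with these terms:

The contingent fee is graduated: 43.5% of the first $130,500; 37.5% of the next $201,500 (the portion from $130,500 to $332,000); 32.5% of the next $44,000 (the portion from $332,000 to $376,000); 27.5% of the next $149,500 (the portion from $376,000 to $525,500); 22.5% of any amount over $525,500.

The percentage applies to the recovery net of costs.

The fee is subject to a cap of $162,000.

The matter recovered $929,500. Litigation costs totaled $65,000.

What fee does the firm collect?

$162,000.00

Fee base (net of costs): $929,500 − $65,000 = $864,500
First $130,500 at 43.5% = $56,767.50
Next $201,500 at 37.5% = $75,562.50
Next $44,000 at 32.5% = $14,300.00
Next $149,500 at 27.5% = $41,112.50
Remaining $339,000 at 22.5% = $76,275.00
Fee: $56,767.50 + $75,562.50 + $14,300.00 + $41,112.50 + $76,275.00 = $264,017.50
$264,017.50 exceeds the $162,000 cap, so the fee is capped at $162,000.00.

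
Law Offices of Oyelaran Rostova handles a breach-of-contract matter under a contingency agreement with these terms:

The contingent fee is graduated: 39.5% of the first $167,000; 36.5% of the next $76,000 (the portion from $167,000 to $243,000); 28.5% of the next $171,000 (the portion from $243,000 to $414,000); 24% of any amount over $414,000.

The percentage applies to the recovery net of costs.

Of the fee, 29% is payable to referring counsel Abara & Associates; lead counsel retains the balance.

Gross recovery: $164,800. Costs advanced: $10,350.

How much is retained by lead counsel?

Fee base (net of costs): $164,800 − $10,350 = $154,450
First $154,450 at 39.5% = $61,007.75
Referral share: 29% of $61,007.75 = $17,692.25; lead counsel retains $61,007.75 − $17,692.25 = $43,315.50.

$43,315.50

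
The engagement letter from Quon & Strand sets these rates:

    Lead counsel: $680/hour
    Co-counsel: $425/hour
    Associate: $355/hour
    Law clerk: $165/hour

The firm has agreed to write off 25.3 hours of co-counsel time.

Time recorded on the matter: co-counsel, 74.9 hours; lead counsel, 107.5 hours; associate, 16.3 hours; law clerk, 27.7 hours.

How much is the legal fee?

Lead counsel: 107.5 × $680 = $73,100.00
Co-counsel: 74.9 × $425 = $31,832.50
Associate: 16.3 × $355 = $5,786.50
Law clerk: 27.7 × $165 = $4,570.50
Subtotal: $115,289.50
Write-off: 25.3 × $425 = $10,752.50
Total: $115,289.50 − $10,752.50 = $104,537.00

$104,537.00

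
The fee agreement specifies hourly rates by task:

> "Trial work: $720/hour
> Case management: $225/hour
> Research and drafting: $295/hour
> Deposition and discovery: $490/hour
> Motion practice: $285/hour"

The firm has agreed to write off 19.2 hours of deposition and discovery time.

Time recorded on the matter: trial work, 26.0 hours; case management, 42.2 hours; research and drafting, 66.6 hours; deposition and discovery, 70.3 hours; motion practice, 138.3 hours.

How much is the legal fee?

$112,316.50

Trial work: 26.0 × $720 = $18,720.00
Case management: 42.2 × $225 = $9,495.00
Research and drafting: 66.6 × $295 = $19,647.00
Deposition and discovery: 70.3 × $490 = $34,447.00
Motion practice: 138.3 × $285 = $39,415.50
Subtotal: $121,724.50
Write-off: 19.2 × $490 = $9,408.00
Total: $121,724.50 − $9,408.00 = $112,316.50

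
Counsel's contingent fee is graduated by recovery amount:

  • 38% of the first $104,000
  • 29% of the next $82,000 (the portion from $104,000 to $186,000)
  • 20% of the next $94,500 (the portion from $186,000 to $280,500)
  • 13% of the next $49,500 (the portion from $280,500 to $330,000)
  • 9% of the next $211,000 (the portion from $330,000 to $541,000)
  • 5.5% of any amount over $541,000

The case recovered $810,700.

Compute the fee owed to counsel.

$122,458.50

First $104,000 at 38% = $39,520.00
Next $82,000 at 29% = $23,780.00
Next $94,500 at 20% = $18,900.00
Next $49,500 at 13% = $6,435.00
Next $211,000 at 9% = $18,990.00
Remaining $269,700 at 5.5% = $14,833.50
Fee: $39,520.00 + $23,780.00 + $18,900.00 + $6,435.00 + $18,990.00 + $14,833.50 = $122,458.50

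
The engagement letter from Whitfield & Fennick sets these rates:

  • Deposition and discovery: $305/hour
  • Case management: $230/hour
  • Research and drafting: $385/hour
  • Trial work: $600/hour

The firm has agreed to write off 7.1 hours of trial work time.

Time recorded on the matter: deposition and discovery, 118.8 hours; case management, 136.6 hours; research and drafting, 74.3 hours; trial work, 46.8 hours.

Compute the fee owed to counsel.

$120,077.50

Deposition and discovery: 118.8 × $305 = $36,234.00
Case management: 136.6 × $230 = $31,418.00
Research and drafting: 74.3 × $385 = $28,605.50
Trial work: 46.8 × $600 = $28,080.00
Subtotal: $124,337.50
Write-off: 7.1 × $600 = $4,260.00
Total: $124,337.50 − $4,260.00 = $120,077.50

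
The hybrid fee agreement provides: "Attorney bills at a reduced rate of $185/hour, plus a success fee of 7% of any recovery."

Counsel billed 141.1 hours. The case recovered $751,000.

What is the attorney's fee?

Hourly: 141.1 × $185 = $26,103.50
Success fee: 7% of $751,000 = $52,570.00
Total: $26,103.50 + $52,570.00 = $78,673.50

$78,673.50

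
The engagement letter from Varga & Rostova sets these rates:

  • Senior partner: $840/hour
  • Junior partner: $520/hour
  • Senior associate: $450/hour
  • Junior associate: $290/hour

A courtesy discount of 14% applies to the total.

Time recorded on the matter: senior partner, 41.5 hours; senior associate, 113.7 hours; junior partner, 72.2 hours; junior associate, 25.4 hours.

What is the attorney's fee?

$112,604.10

Senior partner: 41.5 × $840 = $34,860.00
Junior partner: 72.2 × $520 = $37,544.00
Senior associate: 113.7 × $450 = $51,165.00
Junior associate: 25.4 × $290 = $7,366.00
Subtotal: $130,935.00
Less 14% discount: −$18,330.90
Total: $130,935.00 − $18,330.90 = $112,604.10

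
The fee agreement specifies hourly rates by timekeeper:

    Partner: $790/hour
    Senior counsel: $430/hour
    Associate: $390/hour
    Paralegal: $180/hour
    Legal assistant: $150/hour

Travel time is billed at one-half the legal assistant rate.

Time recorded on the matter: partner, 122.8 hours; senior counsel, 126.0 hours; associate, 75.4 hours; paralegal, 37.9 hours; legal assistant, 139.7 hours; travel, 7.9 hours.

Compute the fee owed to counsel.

Partner: 122.8 × $790 = $97,012.00
Senior counsel: 126.0 × $430 = $54,180.00
Associate: 75.4 × $390 = $29,406.00
Paralegal: 37.9 × $180 = $6,822.00
Legal assistant: 139.7 × $150 = $20,955.00
Subtotal: $97,012.00 + $54,180.00 + $29,406.00 + $6,822.00 + $20,955.00 = $208,375.00
Travel: 7.9 × ($150 ÷ 2) = 7.9 × $75.00 = $592.50
Total: $208,375.00 + $592.50 = $208,967.50

$208,967.50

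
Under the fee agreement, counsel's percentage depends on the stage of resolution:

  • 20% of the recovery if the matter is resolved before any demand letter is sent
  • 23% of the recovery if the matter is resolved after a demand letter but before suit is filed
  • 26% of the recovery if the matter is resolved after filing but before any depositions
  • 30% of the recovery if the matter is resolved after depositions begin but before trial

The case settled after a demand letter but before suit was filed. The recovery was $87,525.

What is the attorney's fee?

$20,130.75

The matter settled after a demand letter but before suit was filed, so the 23% rate applies.
$87,525 × 23% = $20,130.75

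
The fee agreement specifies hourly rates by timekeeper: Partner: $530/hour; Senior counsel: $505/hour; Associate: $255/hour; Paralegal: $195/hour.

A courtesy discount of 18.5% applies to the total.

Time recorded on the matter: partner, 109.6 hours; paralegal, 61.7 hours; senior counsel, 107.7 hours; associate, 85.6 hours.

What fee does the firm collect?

$119,263.84

Partner: 109.6 × $530 = $58,088.00
Senior counsel: 107.7 × $505 = $54,388.50
Associate: 85.6 × $255 = $21,828.00
Paralegal: 61.7 × $195 = $12,031.50
Subtotal: $146,336.00
Less 18.5% discount: −$27,072.16
Total: $146,336.00 − $27,072.16 = $119,263.84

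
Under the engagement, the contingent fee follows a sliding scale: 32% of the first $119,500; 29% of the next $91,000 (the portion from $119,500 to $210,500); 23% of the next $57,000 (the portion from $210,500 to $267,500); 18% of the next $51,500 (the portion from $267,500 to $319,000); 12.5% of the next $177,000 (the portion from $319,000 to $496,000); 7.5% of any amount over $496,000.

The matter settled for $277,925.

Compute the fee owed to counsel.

$79,616.50

First $119,500 at 32% = $38,240.00
Next $91,000 at 29% = $26,390.00
Next $57,000 at 23% = $13,110.00
Remaining $10,425 at 18% = $1,876.50
Fee: $38,240.00 + $26,390.00 + $13,110.00 + $1,876.50 = $79,616.50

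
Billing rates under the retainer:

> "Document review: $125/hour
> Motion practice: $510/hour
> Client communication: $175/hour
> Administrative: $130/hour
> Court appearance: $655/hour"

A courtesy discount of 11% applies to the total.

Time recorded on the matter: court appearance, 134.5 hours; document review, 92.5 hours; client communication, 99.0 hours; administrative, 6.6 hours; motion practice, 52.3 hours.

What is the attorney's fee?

Document review: 92.5 × $125 = $11,562.50
Motion practice: 52.3 × $510 = $26,673.00
Client communication: 99.0 × $175 = $17,325.00
Administrative: 6.6 × $130 = $858.00
Court appearance: 134.5 × $655 = $88,097.50
Subtotal: $144,516.00
Less 11% discount: −$15,896.76
Total: $144,516.00 − $15,896.76 = $128,619.24

$128,619.24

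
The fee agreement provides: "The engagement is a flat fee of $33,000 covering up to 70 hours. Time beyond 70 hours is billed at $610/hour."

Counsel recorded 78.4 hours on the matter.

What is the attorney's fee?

$38,124.00

Flat fee: $33,000.00
Excess hours: 78.4 − 70 = 8.4
Overrun: 8.4 × $610 = $5,124.00
Total: $33,000.00 + $5,124.00 = $38,124.00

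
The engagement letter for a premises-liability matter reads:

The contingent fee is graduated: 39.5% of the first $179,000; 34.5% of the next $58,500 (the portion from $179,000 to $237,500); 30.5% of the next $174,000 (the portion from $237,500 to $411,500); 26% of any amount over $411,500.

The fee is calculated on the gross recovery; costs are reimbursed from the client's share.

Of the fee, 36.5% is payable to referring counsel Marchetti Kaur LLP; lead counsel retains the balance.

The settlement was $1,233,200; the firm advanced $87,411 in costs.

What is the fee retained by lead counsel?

$227,075.68

Fee base is the gross recovery, $1,233,200; costs are reimbursed separately.
First $179,000 at 39.5% = $70,705.00
Next $58,500 at 34.5% = $20,182.50
Next $174,000 at 30.5% = $53,070.00
Remaining $821,700 at 26% = $213,642.00
Fee: $70,705.00 + $20,182.50 + $53,070.00 + $213,642.00 = $357,599.50
Referral share: 36.5% of $357,599.50 = $130,523.82; lead counsel retains $357,599.50 − $130,523.82 = $227,075.68.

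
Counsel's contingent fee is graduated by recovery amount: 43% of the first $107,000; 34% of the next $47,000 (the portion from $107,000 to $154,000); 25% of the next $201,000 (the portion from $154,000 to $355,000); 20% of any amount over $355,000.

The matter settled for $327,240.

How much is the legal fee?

$105,300.00

First $107,000 at 43% = $46,010.00
Next $47,000 at 34% = $15,980.00
Remaining $173,240 at 25% = $43,310.00
Fee: $46,010.00 + $15,980.00 + $43,310.00 = $105,300.00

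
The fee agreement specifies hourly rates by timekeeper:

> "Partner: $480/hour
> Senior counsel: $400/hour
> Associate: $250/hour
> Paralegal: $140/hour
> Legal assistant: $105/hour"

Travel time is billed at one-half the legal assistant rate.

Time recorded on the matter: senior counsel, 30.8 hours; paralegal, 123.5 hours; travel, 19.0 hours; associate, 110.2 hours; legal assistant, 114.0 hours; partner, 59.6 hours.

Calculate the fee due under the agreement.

Partner: 59.6 × $480 = $28,608.00
Senior counsel: 30.8 × $400 = $12,320.00
Associate: 110.2 × $250 = $27,550.00
Paralegal: 123.5 × $140 = $17,290.00
Legal assistant: 114.0 × $105 = $11,970.00
Subtotal: $28,608.00 + $12,320.00 + $27,550.00 + $17,290.00 + $11,970.00 = $97,738.00
Travel: 19.0 × ($105 ÷ 2) = 19.0 × $52.50 = $997.50
Total: $97,738.00 + $997.50 = $98,735.50

$98,735.50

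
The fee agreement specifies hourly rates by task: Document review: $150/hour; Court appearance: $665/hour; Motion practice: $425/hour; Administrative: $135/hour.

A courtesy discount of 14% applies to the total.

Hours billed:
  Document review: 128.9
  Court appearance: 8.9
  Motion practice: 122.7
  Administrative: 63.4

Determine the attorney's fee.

$73,925.60

Document review: 128.9 × $150 = $19,335.00
Court appearance: 8.9 × $665 = $5,918.50
Motion practice: 122.7 × $425 = $52,147.50
Administrative: 63.4 × $135 = $8,559.00
Subtotal: $85,960.00
Less 14% discount: −$12,034.40
Total: $85,960.00 − $12,034.40 = $73,925.60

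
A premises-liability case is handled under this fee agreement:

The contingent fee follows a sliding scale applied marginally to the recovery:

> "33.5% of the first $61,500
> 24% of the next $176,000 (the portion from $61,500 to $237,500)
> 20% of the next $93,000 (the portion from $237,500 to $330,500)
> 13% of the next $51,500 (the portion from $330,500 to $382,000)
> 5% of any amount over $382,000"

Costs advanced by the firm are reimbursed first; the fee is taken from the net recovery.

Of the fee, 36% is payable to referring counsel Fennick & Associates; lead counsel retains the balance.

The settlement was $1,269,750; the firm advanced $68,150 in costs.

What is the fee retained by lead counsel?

Fee base (net of costs): $1,269,750 − $68,150 = $1,201,600
First $61,500 at 33.5% = $20,602.50
Next $176,000 at 24% = $42,240.00
Next $93,000 at 20% = $18,600.00
Next $51,500 at 13% = $6,695.00
Remaining $819,600 at 5% = $40,980.00
Fee: $20,602.50 + $42,240.00 + $18,600.00 + $6,695.00 + $40,980.00 = $129,117.50
Referral share: 36% of $129,117.50 = $46,482.30; lead counsel retains $129,117.50 − $46,482.30 = $82,635.20.

$82,635.20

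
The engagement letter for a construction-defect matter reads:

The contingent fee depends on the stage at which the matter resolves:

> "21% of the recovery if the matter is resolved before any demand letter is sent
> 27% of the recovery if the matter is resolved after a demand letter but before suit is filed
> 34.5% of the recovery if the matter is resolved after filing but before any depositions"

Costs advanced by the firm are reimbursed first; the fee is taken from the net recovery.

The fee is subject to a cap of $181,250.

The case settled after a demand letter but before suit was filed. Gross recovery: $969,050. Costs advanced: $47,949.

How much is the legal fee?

$181,250.00

Fee base (net of costs): $969,050 − $47,949 = $921,101
The matter settled after a demand letter but before suit was filed, so the 27% rate applies.
$921,101 × 27% = $248,697.27
$248,697.27 exceeds the $181,250 cap, so the fee is capped at $181,250.00.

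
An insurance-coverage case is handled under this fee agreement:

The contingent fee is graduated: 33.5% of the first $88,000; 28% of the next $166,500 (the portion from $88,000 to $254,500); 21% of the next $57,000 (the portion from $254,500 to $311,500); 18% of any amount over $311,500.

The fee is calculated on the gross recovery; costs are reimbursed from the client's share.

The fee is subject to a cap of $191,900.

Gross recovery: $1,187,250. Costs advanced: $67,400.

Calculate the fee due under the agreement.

Fee base is the gross recovery, $1,187,250; costs are reimbursed separately.
First $88,000 at 33.5% = $29,480.00
Next $166,500 at 28% = $46,620.00
Next $57,000 at 21% = $11,970.00
Remaining $875,750 at 18% = $157,635.00
Fee: $29,480.00 + $46,620.00 + $11,970.00 + $157,635.00 = $245,705.00
$245,705.00 exceeds the $191,900 cap, so the fee is capped at $191,900.00.

$191,900.00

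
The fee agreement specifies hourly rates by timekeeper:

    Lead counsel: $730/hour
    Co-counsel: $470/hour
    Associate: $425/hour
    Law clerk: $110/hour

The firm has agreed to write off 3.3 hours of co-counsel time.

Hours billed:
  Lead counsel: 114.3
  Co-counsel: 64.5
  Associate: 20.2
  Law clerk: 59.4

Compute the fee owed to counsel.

Lead counsel: 114.3 × $730 = $83,439.00
Co-counsel: 64.5 × $470 = $30,315.00
Associate: 20.2 × $425 = $8,585.00
Law clerk: 59.4 × $110 = $6,534.00
Subtotal: $128,873.00
Write-off: 3.3 × $470 = $1,551.00
Total: $128,873.00 − $1,551.00 = $127,322.00

$127,322.00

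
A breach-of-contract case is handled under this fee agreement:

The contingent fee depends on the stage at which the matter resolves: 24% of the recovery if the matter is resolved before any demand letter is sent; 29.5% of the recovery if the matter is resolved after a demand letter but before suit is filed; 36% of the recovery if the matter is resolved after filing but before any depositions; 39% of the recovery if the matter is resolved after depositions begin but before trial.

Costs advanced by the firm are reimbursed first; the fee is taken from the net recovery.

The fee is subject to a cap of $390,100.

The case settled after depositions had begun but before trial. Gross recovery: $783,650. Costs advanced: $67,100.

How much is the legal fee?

$279,454.50

Fee base (net of costs): $783,650 − $67,100 = $716,550
The matter settled after depositions had begun but before trial, so the 39% rate applies.
$716,550 × 39% = $279,454.50
$279,454.50 is under the $390,100 cap.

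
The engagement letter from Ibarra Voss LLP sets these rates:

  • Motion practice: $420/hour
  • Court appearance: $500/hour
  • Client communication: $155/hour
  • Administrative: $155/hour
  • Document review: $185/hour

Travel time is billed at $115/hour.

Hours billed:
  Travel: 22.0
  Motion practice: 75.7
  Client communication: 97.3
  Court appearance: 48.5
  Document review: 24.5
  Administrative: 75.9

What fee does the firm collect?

Motion practice: 75.7 × $420 = $31,794.00
Court appearance: 48.5 × $500 = $24,250.00
Client communication: 97.3 × $155 = $15,081.50
Administrative: 75.9 × $155 = $11,764.50
Document review: 24.5 × $185 = $4,532.50
Subtotal: $31,794.00 + $24,250.00 + $15,081.50 + $11,764.50 + $4,532.50 = $87,422.50
Travel: 22.0 × $115 = $2,530.00
Total: $87,422.50 + $2,530.00 = $89,952.50

$89,952.50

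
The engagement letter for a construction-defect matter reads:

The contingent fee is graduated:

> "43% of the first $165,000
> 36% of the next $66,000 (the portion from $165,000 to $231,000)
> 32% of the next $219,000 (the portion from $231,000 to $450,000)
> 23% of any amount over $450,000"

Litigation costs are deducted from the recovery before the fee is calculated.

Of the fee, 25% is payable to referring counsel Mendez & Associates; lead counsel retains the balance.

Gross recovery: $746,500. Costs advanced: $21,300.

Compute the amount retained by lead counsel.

Fee base (net of costs): $746,500 − $21,300 = $725,200
First $165,000 at 43% = $70,950.00
Next $66,000 at 36% = $23,760.00
Next $219,000 at 32% = $70,080.00
Remaining $275,200 at 23% = $63,296.00
Fee: $70,950.00 + $23,760.00 + $70,080.00 + $63,296.00 = $228,086.00
Referral share: 25% of $228,086.00 = $57,021.50; lead counsel retains $228,086.00 − $57,021.50 = $171,064.50.

$171,064.50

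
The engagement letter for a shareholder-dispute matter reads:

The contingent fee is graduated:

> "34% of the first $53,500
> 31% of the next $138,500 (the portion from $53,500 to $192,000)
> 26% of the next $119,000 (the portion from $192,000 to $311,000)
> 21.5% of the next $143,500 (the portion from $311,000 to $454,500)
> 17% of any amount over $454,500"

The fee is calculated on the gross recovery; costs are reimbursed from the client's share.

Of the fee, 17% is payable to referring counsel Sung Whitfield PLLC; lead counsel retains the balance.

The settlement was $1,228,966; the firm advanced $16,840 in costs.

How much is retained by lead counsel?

Fee base is the gross recovery, $1,228,966; costs are reimbursed separately.
First $53,500 at 34% = $18,190.00
Next $138,500 at 31% = $42,935.00
Next $119,000 at 26% = $30,940.00
Next $143,500 at 21.5% = $30,852.50
Remaining $774,466 at 17% = $131,659.22
Fee: $18,190.00 + $42,935.00 + $30,940.00 + $30,852.50 + $131,659.22 = $254,576.72
Referral share: 17% of $254,576.72 = $43,278.04; lead counsel retains $254,576.72 − $43,278.04 = $211,298.68.

$211,298.68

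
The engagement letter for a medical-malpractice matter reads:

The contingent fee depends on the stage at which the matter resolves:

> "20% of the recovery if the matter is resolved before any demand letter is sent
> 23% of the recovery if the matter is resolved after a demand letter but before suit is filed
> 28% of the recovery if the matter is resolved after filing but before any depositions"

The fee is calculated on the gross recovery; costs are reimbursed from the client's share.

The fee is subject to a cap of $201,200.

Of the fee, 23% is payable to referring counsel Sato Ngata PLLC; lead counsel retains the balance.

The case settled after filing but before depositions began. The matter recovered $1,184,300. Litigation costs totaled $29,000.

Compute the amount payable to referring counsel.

Fee base is the gross recovery, $1,184,300; costs are reimbursed separately.
The matter settled after filing but before depositions began, so the 28% rate applies.
$1,184,300 × 28% = $331,604.00
$331,604.00 exceeds the $201,200 cap, so the fee is capped at $201,200.00.
Referral share: 23% of $201,200.00 = $46,276.00; lead counsel retains $201,200.00 − $46,276.00 = $154,924.00.

$46,276.00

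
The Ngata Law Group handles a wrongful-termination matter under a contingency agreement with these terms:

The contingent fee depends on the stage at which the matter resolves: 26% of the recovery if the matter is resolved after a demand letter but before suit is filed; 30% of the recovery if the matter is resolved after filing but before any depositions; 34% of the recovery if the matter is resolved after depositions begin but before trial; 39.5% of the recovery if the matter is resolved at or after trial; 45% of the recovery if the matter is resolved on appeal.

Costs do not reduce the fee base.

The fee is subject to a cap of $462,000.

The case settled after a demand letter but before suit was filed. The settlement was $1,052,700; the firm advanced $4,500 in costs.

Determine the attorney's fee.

Fee base is the gross recovery, $1,052,700; costs are reimbursed separately.
The matter settled after a demand letter but before suit was filed, so the 26% rate applies.
$1,052,700 × 26% = $273,702.00
$273,702.00 is under the $462,000 cap.

$273,702.00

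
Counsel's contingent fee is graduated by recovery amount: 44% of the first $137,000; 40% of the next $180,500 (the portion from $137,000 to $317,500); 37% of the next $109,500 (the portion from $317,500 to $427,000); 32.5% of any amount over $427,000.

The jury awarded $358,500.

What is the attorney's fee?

First $137,000 at 44% = $60,280.00
Next $180,500 at 40% = $72,200.00
Remaining $41,000 at 37% = $15,170.00
Fee: $60,280.00 + $72,200.00 + $15,170.00 = $147,650.00

$147,650.00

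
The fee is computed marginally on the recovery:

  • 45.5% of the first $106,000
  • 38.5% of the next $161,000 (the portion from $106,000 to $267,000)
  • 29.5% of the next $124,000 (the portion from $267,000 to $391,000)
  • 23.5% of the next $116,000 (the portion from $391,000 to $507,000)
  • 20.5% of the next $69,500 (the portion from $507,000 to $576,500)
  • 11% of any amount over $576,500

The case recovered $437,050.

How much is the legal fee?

$157,616.75

First $106,000 at 45.5% = $48,230.00
Next $161,000 at 38.5% = $61,985.00
Next $124,000 at 29.5% = $36,580.00
Remaining $46,050 at 23.5% = $10,821.75
Fee: $48,230.00 + $61,985.00 + $36,580.00 + $10,821.75 = $157,616.75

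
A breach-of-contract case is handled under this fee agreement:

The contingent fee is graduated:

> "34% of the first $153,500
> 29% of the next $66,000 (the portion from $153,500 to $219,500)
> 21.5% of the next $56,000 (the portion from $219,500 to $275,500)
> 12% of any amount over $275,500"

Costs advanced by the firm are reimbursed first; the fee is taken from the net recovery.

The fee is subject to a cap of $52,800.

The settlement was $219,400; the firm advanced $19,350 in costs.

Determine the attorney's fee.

Fee base (net of costs): $219,400 − $19,350 = $200,050
First $153,500 at 34% = $52,190.00
Remaining $46,550 at 29% = $13,499.50
Fee: $52,190.00 + $13,499.50 = $65,689.50
$65,689.50 exceeds the $52,800 cap, so the fee is capped at $52,800.00.

$52,800.00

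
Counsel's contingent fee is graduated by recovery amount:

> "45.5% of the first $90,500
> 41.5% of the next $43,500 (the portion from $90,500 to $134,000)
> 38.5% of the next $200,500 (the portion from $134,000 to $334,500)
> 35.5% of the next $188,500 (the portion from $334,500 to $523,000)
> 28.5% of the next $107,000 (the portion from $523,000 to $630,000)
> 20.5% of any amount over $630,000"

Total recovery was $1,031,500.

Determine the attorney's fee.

$316,142.50

First $90,500 at 45.5% = $41,177.50
Next $43,500 at 41.5% = $18,052.50
Next $200,500 at 38.5% = $77,192.50
Next $188,500 at 35.5% = $66,917.50
Next $107,000 at 28.5% = $30,495.00
Remaining $401,500 at 20.5% = $82,307.50
Fee: $41,177.50 + $18,052.50 + $77,192.50 + $66,917.50 + $30,495.00 + $82,307.50 = $316,142.50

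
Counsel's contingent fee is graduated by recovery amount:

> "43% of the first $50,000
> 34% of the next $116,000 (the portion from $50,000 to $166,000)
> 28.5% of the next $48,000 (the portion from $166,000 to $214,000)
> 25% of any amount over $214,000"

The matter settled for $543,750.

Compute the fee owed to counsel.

First $50,000 at 43% = $21,500.00
Next $116,000 at 34% = $39,440.00
Next $48,000 at 28.5% = $13,680.00
Remaining $329,750 at 25% = $82,437.50
Fee: $21,500.00 + $39,440.00 + $13,680.00 + $82,437.50 = $157,057.50

$157,057.50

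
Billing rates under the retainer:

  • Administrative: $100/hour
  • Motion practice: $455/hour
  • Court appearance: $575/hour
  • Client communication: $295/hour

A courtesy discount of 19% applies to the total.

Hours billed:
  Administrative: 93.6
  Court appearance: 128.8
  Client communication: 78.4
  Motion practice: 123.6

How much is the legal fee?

Administrative: 93.6 × $100 = $9,360.00
Motion practice: 123.6 × $455 = $56,238.00
Court appearance: 128.8 × $575 = $74,060.00
Client communication: 78.4 × $295 = $23,128.00
Subtotal: $162,786.00
Less 19% discount: −$30,929.34
Total: $162,786.00 − $30,929.34 = $131,856.66

$131,856.66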